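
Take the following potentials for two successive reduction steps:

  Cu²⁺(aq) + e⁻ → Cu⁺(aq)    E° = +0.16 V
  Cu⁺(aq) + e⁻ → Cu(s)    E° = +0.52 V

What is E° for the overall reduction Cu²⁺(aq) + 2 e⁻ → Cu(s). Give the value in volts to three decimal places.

+0.340 V

Standard free energies of sequential steps add: ΔG°₃ = ΔG°₁ + ΔG°₂, so n₃E°₃ = n₁E°₁ + n₂E°₂.
E°₃ = (1×+0.16 + 1×+0.52) / 2 = (+0.680) / 2 = +0.340 V.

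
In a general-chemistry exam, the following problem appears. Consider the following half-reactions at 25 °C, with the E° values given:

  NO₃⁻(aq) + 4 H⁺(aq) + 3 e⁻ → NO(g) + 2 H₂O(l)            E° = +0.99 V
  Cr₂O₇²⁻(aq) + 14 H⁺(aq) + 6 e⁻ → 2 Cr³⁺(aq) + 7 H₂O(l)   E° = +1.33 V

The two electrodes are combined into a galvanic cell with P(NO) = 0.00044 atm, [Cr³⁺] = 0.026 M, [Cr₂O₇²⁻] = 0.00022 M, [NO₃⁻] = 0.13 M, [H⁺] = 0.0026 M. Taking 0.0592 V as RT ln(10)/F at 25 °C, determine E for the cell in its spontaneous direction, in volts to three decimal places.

+0.133 V

Cr₂O₇²⁻/Cr³⁺ is the cathode (higher E°), NO₃⁻/NO the anode: E°cell = +1.33 − (+0.99) = +0.34 V, n = 6.
Overall: Cr₂O₇²⁻(aq) + 6 H⁺(aq) + 2 NO(g) → 2 Cr³⁺(aq) + 3 H₂O(l) + 2 NO₃⁻(aq)
Q = [Cr³⁺]^2·[NO₃⁻]^2 / ([Cr₂O₇²⁻]·[H⁺]^6·P(NO)^2); log Q = 20.939.
E = E° − (0.0592/n) log Q = +0.34 − (0.0592/6)(20.939) = +0.133 V.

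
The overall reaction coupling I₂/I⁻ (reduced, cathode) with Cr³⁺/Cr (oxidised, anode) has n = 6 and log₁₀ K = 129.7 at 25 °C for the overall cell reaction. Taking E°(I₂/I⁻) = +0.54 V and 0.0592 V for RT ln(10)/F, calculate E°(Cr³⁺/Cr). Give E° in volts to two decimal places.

-0.74 V

E°cell = (0.0592/n)·log K = (0.0592/6)(129.7) = +1.280 V.
Since I₂/I⁻ is the cathode and Cr³⁺/Cr the anode, E°cell = E°(I₂/I⁻) − E°(Cr³⁺/Cr).
So E°(Cr³⁺/Cr) = E°(I₂/I⁻) − E°cell = (+0.54) − (+1.280) = -0.74 V.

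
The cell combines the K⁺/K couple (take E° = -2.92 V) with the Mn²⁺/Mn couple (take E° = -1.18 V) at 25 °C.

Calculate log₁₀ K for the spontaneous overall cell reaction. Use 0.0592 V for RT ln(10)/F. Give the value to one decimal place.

Cathode: Mn²⁺/Mn; anode: K⁺/K. E°cell = +1.74 V, n = 2.
log K = nE°cell / 0.0592 = (2)(+1.74) / 0.0592 = 58.8.

58.8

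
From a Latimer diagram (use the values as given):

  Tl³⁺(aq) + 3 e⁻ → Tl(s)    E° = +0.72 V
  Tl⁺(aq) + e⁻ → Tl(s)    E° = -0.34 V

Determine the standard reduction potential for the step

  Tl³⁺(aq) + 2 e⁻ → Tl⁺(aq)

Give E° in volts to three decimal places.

+1.250 V

Sequential free energies add, so n₃E°₃ = n₁E°₁ + n₂E°₂.
With n₃ = 3, and the known step contributing 1×(-0.34) V, the unknown satisfies 2·E° = 3×(+0.72) − 1×(-0.34) = +2.500.
E° = +2.500 / 2 = +1.250 V.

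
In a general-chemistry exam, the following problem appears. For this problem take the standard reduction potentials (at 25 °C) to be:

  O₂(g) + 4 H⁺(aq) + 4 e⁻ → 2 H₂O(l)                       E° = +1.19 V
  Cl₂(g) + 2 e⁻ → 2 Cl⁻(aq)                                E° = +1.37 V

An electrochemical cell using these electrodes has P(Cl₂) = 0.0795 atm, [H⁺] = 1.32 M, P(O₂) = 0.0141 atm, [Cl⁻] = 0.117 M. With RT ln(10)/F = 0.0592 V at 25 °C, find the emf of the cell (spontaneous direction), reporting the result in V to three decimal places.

+0.223 V

Cl₂/Cl⁻ is the cathode (higher E°), O₂/H₂O the anode: E°cell = +1.37 − (+1.19) = +0.18 V, n = 4.
Overall: 2 Cl₂(g) + 2 H₂O(l) → 4 Cl⁻(aq) + O₂(g) + 4 H⁺(aq)
Q = [Cl⁻]^4·P(O₂)·[H⁺]^4 / (P(Cl₂)^2); log Q = -2.896.
E = E° − (0.0592/n) log Q = +0.18 − (0.0592/4)(-2.896) = +0.223 V.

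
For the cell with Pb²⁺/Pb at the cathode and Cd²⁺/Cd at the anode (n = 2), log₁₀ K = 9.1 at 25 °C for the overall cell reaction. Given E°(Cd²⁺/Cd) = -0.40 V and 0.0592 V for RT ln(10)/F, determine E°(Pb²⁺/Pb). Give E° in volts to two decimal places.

E°cell = (0.0592/n)·log K = (0.0592/2)(9.1) = +0.269 V.
Since Pb²⁺/Pb is the cathode and Cd²⁺/Cd the anode, E°cell = E°(Pb²⁺/Pb) − E°(Cd²⁺/Cd).
So E°(Pb²⁺/Pb) = E°cell + E°(Cd²⁺/Cd) = +0.269 + (-0.40) = -0.13 V.

-0.13 V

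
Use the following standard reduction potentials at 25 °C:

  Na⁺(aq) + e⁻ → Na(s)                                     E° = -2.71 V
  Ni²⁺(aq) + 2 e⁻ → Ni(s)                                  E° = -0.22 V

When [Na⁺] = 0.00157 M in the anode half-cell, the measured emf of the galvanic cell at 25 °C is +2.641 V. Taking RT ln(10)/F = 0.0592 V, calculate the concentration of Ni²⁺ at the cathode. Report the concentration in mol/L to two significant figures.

0.31 M

Ni²⁺/Ni is the cathode, Na⁺/Na the anode: E°cell = +2.49 V, n = 2.
Overall reaction: Ni²⁺(aq) + 2 Na(s) → Ni(s) + 2 Na⁺(aq); Q = [Na⁺]^2/[Ni²⁺]^1.
From E = E° − (0.0592/n) log Q: log Q = (E° − E)·n/0.0592 = (+2.49 − (+2.641))·2/0.0592 = -5.1014.
So 1·log[Ni²⁺] = 2·log(0.00157) − log Q = -5.6082 − (-5.1014) = -0.5068; [Ni²⁺] = 10^(-0.5068) ≈ 0.31 M.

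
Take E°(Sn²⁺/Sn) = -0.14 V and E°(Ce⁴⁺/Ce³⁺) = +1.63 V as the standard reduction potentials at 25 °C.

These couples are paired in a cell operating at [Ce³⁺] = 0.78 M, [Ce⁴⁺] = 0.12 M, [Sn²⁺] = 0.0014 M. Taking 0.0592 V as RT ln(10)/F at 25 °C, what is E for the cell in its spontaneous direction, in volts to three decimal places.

+1.806 V

Ce⁴⁺/Ce³⁺ is the cathode (higher E°), Sn²⁺/Sn the anode: E°cell = +1.63 − (-0.14) = +1.77 V, n = 2.
Overall: 2 Ce⁴⁺(aq) + Sn(s) → 2 Ce³⁺(aq) + Sn²⁺(aq)
Q = [Ce³⁺]^2·[Sn²⁺] / ([Ce⁴⁺]^2); log Q = -1.228.
E = E° − (0.0592/n) log Q = +1.77 − (0.0592/2)(-1.228) = +1.806 V.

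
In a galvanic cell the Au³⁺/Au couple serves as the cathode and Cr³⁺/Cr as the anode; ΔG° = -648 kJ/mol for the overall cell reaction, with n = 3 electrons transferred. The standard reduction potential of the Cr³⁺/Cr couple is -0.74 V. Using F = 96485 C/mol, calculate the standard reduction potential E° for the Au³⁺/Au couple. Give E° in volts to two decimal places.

E°cell = −ΔG°/(nF) = −(-648×10³)/((3)(96485)) = +2.239 V.
Since Au³⁺/Au is the cathode and Cr³⁺/Cr the anode, E°cell = E°(Au³⁺/Au) − E°(Cr³⁺/Cr).
So E°(Au³⁺/Au) = E°cell + E°(Cr³⁺/Cr) = +2.239 + (-0.74) = +1.50 V.

+1.50 V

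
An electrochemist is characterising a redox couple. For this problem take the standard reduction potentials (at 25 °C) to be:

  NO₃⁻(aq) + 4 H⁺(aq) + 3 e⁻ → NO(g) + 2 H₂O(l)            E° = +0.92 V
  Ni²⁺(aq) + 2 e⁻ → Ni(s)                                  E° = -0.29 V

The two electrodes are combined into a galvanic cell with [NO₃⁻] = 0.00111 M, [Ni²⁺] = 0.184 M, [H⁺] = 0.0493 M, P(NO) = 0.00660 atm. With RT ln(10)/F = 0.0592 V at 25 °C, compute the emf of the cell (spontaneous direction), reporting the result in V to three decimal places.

+1.113 V

NO₃⁻/NO is the cathode (higher E°), Ni²⁺/Ni the anode: E°cell = +0.92 − (-0.29) = +1.21 V, n = 6.
Overall: 2 NO₃⁻(aq) + 8 H⁺(aq) + 3 Ni(s) → 2 NO(g) + 4 H₂O(l) + 3 Ni²⁺(aq)
Q = P(NO)^2·[Ni²⁺]^3 / ([NO₃⁻]^2·[H⁺]^8); log Q = 9.800.
E = E° − (0.0592/n) log Q = +1.21 − (0.0592/6)(9.800) = +1.113 V.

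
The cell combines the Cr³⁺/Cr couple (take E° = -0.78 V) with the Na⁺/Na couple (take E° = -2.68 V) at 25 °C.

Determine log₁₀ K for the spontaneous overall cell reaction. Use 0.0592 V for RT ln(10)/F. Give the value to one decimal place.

96.3

Cathode: Cr³⁺/Cr; anode: Na⁺/Na. E°cell = +1.90 V, n = 3.
log K = nE°cell / 0.0592 = (3)(+1.90) / 0.0592 = 96.3.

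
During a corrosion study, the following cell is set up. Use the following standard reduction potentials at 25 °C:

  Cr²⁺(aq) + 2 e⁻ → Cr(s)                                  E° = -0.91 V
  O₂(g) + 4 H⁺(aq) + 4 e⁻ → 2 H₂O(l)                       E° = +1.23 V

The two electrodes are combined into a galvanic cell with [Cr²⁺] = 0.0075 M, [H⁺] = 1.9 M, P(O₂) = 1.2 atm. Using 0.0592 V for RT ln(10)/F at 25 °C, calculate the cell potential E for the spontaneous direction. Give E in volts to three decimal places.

O₂/H₂O is the cathode (higher E°), Cr²⁺/Cr the anode: E°cell = +1.23 − (-0.91) = +2.14 V, n = 4.
Overall: O₂(g) + 4 H⁺(aq) + 2 Cr(s) → 2 H₂O(l) + 2 Cr²⁺(aq)
Q = [Cr²⁺]^2 / (P(O₂)·[H⁺]^4); log Q = -5.444.
E = E° − (0.0592/n) log Q = +2.14 − (0.0592/4)(-5.444) = +2.221 V.

+2.221 V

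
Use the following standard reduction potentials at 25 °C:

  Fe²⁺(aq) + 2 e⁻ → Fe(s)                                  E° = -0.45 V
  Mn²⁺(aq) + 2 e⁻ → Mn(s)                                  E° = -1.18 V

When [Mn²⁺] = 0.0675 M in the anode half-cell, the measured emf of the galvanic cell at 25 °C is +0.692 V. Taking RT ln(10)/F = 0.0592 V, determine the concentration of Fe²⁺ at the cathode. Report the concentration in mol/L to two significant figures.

0.0035 M

Fe²⁺/Fe is the cathode, Mn²⁺/Mn the anode: E°cell = +0.73 V, n = 2.
Overall reaction: Fe²⁺(aq) + Mn(s) → Fe(s) + Mn²⁺(aq); Q = [Mn²⁺]^1/[Fe²⁺]^1.
From E = E° − (0.0592/n) log Q: log Q = (E° − E)·n/0.0592 = (+0.73 − (+0.692))·2/0.0592 = 1.2838.
So 1·log[Fe²⁺] = 1·log(0.0675) − log Q = -1.1707 − (1.2838) = -2.4545; [Fe²⁺] = 10^(-2.4545) ≈ 0.0035 M.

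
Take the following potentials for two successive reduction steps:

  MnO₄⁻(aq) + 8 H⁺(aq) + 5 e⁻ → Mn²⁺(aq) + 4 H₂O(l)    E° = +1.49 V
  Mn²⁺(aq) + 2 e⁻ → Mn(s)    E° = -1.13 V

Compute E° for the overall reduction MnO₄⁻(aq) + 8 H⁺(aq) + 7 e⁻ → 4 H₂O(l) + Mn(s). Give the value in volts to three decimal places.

Since ΔG° = −nFE° is additive over sequential reductions, n₃E°₃ = n₁E°₁ + n₂E°₂.
E°₃ = (5×+1.49 + 2×-1.13) / 7 = (+5.190) / 7 = +0.741 V.
Simply averaging or adding the two E° values would be wrong; the electron-weighted sum is required.

+0.741 V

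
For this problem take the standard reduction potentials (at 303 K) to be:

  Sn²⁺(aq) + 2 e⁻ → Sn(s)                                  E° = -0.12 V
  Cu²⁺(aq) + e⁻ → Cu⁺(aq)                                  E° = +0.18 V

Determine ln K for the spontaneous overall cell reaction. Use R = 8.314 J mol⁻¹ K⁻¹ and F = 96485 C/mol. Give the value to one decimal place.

23.0

Cathode: Cu²⁺/Cu⁺; anode: Sn²⁺/Sn. E°cell = (+0.18) − (-0.12) = +0.30 V, with n = 2.
ΔG° = −nFE° = −RT ln K, so ln K = nFE°/(RT) = (2)(96485)(+0.30) / ((8.314)(303)) = 22.980.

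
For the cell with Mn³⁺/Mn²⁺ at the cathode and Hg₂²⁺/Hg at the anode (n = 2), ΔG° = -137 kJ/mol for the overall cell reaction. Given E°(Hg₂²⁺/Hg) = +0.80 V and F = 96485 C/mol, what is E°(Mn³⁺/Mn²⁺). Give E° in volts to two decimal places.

E°cell = −ΔG°/(nF) = −(-137×10³)/((2)(96485)) = +0.710 V.
Since Mn³⁺/Mn²⁺ is the cathode and Hg₂²⁺/Hg the anode, E°cell = E°(Mn³⁺/Mn²⁺) − E°(Hg₂²⁺/Hg).
So E°(Mn³⁺/Mn²⁺) = E°cell + E°(Hg₂²⁺/Hg) = +0.710 + (+0.80) = +1.51 V.

+1.51 V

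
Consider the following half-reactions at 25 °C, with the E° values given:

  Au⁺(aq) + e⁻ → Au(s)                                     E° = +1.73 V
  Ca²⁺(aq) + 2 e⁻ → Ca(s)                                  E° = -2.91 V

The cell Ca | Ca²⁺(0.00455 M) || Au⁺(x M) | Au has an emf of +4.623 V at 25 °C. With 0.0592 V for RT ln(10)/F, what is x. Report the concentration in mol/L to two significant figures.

0.035 M

Au⁺/Au is the cathode, Ca²⁺/Ca the anode: E°cell = +4.64 V, n = 2.
Overall reaction: 2 Au⁺(aq) + Ca(s) → 2 Au(s) + Ca²⁺(aq); Q = [Ca²⁺]^1/[Au⁺]^2.
From E = E° − (0.0592/n) log Q: log Q = (E° − E)·n/0.0592 = (+4.64 − (+4.623))·2/0.0592 = 0.5743.
So 2·log[Au⁺] = 1·log(0.00455) − log Q = -2.3420 − (0.5743) = -2.9163; log[Au⁺] = -2.9163 / 2 = -1.4582; [Au⁺] = 10^(-1.4582) ≈ 0.035 M.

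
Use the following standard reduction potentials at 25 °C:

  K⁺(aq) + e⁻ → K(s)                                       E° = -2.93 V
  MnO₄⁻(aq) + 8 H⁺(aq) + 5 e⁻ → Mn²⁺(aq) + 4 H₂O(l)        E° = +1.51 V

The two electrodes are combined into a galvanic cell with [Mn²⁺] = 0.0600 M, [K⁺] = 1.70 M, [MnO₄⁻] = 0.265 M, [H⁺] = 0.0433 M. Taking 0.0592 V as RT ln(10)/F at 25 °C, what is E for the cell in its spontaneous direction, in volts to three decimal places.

+4.305 V

MnO₄⁻/Mn²⁺ is the cathode (higher E°), K⁺/K the anode: E°cell = +1.51 − (-2.93) = +4.44 V, n = 5.
Overall: MnO₄⁻(aq) + 8 H⁺(aq) + 5 K(s) → Mn²⁺(aq) + 4 H₂O(l) + 5 K⁺(aq)
Q = [Mn²⁺]·[K⁺]^5 / ([MnO₄⁻]·[H⁺]^8); log Q = 11.415.
E = E° − (0.0592/n) log Q = +4.44 − (0.0592/5)(11.415) = +4.305 V.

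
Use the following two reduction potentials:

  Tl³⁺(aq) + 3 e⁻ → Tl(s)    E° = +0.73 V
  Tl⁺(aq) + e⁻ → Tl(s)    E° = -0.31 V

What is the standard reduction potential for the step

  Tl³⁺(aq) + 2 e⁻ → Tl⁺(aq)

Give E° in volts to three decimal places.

Sequential free energies add, so n₃E°₃ = n₁E°₁ + n₂E°₂.
With n₃ = 3, and the known step contributing 1×(-0.31) V, the unknown satisfies 2·E° = 3×(+0.73) − 1×(-0.31) = +2.500.
E° = +2.500 / 2 = +1.250 V.

+1.250 V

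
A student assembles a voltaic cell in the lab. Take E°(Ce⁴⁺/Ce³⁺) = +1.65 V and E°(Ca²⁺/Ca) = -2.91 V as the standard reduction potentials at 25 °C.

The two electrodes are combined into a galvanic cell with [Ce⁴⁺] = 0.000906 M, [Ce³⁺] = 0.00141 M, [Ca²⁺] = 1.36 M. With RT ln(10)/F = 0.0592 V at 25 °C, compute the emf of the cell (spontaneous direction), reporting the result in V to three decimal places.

Ce⁴⁺/Ce³⁺ is the cathode (higher E°), Ca²⁺/Ca the anode: E°cell = +1.65 − (-2.91) = +4.56 V, n = 2.
Overall: 2 Ce⁴⁺(aq) + Ca(s) → 2 Ce³⁺(aq) + Ca²⁺(aq)
Q = [Ce³⁺]^2·[Ca²⁺] / ([Ce⁴⁺]^2); log Q = 0.518.
E = E° − (0.0592/n) log Q = +4.56 − (0.0592/2)(0.518) = +4.545 V.

+4.545 V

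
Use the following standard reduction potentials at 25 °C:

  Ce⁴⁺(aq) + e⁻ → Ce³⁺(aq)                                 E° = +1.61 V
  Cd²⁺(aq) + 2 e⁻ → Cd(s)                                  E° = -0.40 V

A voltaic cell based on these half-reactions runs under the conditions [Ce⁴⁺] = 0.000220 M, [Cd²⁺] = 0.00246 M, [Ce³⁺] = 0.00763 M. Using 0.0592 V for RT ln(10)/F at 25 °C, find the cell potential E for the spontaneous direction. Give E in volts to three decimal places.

Ce⁴⁺/Ce³⁺ is the cathode (higher E°), Cd²⁺/Cd the anode: E°cell = +1.61 − (-0.40) = +2.01 V, n = 2.
Overall: 2 Ce⁴⁺(aq) + Cd(s) → 2 Ce³⁺(aq) + Cd²⁺(aq)
Q = [Ce³⁺]^2·[Cd²⁺] / ([Ce⁴⁺]^2); log Q = 0.471.
E = E° − (0.0592/n) log Q = +2.01 − (0.0592/2)(0.471) = +1.996 V.

+1.996 V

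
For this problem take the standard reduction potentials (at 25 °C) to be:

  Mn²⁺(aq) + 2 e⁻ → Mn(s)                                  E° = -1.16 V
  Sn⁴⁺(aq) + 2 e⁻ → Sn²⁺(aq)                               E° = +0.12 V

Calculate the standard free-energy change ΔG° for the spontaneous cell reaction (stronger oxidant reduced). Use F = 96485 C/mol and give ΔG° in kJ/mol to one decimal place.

-247.0 kJ/mol

Sn⁴⁺/Sn²⁺ (E° = +0.12 V) is the cathode; Mn²⁺/Mn (E° = -1.16 V) is the anode, so E°cell = +1.28 V.
Balancing electrons gives n = 2 (lcm of 2 and 2).
ΔG° = −nFE° = −(2)(96485)(+1.28) = -247,002 J = -247.0 kJ/mol.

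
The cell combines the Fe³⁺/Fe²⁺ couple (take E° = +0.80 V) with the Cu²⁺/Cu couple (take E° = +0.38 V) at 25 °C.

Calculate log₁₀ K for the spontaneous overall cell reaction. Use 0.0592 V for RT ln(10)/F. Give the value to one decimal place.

Cathode: Fe³⁺/Fe²⁺; anode: Cu²⁺/Cu. E°cell = +0.42 V, n = 2.
log K = nE°cell / 0.0592 = (2)(+0.42) / 0.0592 = 14.2.

14.2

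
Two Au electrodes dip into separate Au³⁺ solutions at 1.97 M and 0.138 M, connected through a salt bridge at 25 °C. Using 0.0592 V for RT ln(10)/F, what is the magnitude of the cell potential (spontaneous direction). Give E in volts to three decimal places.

For a concentration cell E°cell = 0. The 1.97 M side is the cathode (reduction is favoured where [Au³⁺] is higher).
With n = 3, E = −(0.0592/3) log([Au³⁺]ₐₙ/[Au³⁺]꜀ₐₜ) = −(0.0592/3) log(0.138/1.97) = −(0.0592/3)(-1.155) = +0.023 V.

+0.023 V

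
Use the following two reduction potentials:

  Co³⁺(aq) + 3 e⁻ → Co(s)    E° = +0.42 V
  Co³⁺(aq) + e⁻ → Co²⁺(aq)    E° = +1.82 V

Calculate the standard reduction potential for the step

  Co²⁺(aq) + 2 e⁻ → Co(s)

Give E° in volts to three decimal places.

Sequential free energies add, so n₃E°₃ = n₁E°₁ + n₂E°₂.
With n₃ = 3, and the known step contributing 1×(+1.82) V, the unknown satisfies 2·E° = 3×(+0.42) − 1×(+1.82) = -0.560.
E° = -0.560 / 2 = -0.280 V.

-0.280 V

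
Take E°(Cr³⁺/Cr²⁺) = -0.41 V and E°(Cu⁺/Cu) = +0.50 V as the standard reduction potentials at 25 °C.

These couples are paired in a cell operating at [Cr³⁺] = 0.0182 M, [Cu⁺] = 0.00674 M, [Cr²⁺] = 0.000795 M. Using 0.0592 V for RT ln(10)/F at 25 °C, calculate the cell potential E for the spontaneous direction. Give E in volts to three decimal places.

Cu⁺/Cu is the cathode (higher E°), Cr³⁺/Cr²⁺ the anode: E°cell = +0.50 − (-0.41) = +0.91 V, n = 1.
Overall: Cu⁺(aq) + Cr²⁺(aq) → Cu(s) + Cr³⁺(aq)
Q = [Cr³⁺] / ([Cu⁺]·[Cr²⁺]); log Q = 3.531.
E = E° − (0.0592/n) log Q = +0.91 − (0.0592/1)(3.531) = +0.701 V.

+0.701 V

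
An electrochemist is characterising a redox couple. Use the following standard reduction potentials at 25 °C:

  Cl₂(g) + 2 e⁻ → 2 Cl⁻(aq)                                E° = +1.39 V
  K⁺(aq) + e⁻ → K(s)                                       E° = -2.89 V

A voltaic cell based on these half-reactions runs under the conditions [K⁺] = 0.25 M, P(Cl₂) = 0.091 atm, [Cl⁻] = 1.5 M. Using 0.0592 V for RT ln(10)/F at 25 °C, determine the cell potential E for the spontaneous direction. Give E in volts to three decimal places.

+4.274 V

Cl₂/Cl⁻ is the cathode (higher E°), K⁺/K the anode: E°cell = +1.39 − (-2.89) = +4.28 V, n = 2.
Overall: Cl₂(g) + 2 K(s) → 2 Cl⁻(aq) + 2 K⁺(aq)
Q = [Cl⁻]^2·[K⁺]^2 / (P(Cl₂)); log Q = 0.189.
E = E° − (0.0592/n) log Q = +4.28 − (0.0592/2)(0.189) = +4.274 V.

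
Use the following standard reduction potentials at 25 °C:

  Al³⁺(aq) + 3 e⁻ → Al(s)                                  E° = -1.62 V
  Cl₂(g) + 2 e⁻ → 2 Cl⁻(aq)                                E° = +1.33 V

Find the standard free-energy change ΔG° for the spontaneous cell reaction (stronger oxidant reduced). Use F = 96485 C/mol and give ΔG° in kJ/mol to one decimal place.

-1707.8 kJ/mol

Cl₂/Cl⁻ (E° = +1.33 V) is the cathode; Al³⁺/Al (E° = -1.62 V) is the anode, so E°cell = +2.95 V.
Balancing electrons gives n = 6 (lcm of 2 and 3).
ΔG° = −nFE° = −(6)(96485)(+2.95) = -1,707,784 J = -1707.8 kJ/mol.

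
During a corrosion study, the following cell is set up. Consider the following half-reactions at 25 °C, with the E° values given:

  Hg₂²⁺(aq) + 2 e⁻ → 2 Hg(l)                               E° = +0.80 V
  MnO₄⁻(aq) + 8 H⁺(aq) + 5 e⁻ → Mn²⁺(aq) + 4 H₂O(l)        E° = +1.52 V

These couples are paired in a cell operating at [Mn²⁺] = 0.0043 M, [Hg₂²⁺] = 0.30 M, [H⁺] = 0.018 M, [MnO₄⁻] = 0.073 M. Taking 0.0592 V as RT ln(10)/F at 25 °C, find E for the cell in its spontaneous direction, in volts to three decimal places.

MnO₄⁻/Mn²⁺ is the cathode (higher E°), Hg₂²⁺/Hg the anode: E°cell = +1.52 − (+0.80) = +0.72 V, n = 10.
Overall: 2 MnO₄⁻(aq) + 16 H⁺(aq) + 10 Hg(l) → 2 Mn²⁺(aq) + 8 H₂O(l) + 5 Hg₂²⁺(aq)
Q = [Mn²⁺]^2·[Hg₂²⁺]^5 / ([MnO₄⁻]^2·[H⁺]^16); log Q = 22.842.
E = E° − (0.0592/n) log Q = +0.72 − (0.0592/10)(22.842) = +0.585 V.

+0.585 V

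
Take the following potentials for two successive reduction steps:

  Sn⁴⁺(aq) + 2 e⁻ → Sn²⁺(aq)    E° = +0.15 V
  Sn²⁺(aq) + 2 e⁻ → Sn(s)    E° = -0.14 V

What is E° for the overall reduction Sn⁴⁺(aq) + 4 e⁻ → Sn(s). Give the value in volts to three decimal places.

Since ΔG° = −nFE° is additive over sequential reductions, n₃E°₃ = n₁E°₁ + n₂E°₂.
E°₃ = (2×+0.15 + 2×-0.14) / 4 = (+0.020) / 4 = +0.005 V.

+0.005 V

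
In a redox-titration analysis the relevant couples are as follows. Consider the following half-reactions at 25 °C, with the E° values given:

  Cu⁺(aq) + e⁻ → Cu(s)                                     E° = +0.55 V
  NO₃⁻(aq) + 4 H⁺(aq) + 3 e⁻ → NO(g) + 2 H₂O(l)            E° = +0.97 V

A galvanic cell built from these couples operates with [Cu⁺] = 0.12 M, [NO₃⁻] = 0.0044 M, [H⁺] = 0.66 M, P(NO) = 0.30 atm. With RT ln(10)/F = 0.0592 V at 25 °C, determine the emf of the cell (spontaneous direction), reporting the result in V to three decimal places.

NO₃⁻/NO is the cathode (higher E°), Cu⁺/Cu the anode: E°cell = +0.97 − (+0.55) = +0.42 V, n = 3.
Overall: NO₃⁻(aq) + 4 H⁺(aq) + 3 Cu(s) → NO(g) + 2 H₂O(l) + 3 Cu⁺(aq)
Q = P(NO)·[Cu⁺]^3 / ([NO₃⁻]·[H⁺]^4); log Q = -0.207.
E = E° − (0.0592/n) log Q = +0.42 − (0.0592/3)(-0.207) = +0.424 V.

+0.424 V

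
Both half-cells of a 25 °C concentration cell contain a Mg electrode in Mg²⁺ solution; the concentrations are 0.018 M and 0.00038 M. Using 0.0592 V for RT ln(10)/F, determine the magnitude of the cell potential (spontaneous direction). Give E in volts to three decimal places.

For a concentration cell E°cell = 0. The 0.018 M side is the cathode (reduction is favoured where [Mg²⁺] is higher).
With n = 2, E = −(0.0592/2) log([Mg²⁺]ₐₙ/[Mg²⁺]꜀ₐₜ) = −(0.0592/2) log(0.00038/0.018) = −(0.0592/2)(-1.675) = +0.050 V.

+0.050 V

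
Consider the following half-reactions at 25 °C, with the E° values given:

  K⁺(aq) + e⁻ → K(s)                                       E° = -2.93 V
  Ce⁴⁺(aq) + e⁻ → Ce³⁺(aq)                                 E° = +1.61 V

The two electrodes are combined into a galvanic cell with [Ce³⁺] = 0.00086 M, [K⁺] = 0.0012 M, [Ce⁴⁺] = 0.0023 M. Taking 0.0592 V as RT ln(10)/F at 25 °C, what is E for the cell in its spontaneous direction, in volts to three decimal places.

Ce⁴⁺/Ce³⁺ is the cathode (higher E°), K⁺/K the anode: E°cell = +1.61 − (-2.93) = +4.54 V, n = 1.
Overall: Ce⁴⁺(aq) + K(s) → Ce³⁺(aq) + K⁺(aq)
Q = [Ce³⁺]·[K⁺] / ([Ce⁴⁺]); log Q = -3.348.
E = E° − (0.0592/n) log Q = +4.54 − (0.0592/1)(-3.348) = +4.738 V.

+4.738 V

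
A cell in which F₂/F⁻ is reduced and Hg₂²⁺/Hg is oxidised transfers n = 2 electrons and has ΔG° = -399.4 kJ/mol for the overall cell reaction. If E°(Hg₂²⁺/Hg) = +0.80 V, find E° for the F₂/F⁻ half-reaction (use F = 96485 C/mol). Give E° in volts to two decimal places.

E°cell = −ΔG°/(nF) = −(-399.4×10³)/((2)(96485)) = +2.070 V.
Since F₂/F⁻ is the cathode and Hg₂²⁺/Hg the anode, E°cell = E°(F₂/F⁻) − E°(Hg₂²⁺/Hg).
So E°(F₂/F⁻) = E°cell + E°(Hg₂²⁺/Hg) = +2.070 + (+0.80) = +2.87 V.

+2.87 V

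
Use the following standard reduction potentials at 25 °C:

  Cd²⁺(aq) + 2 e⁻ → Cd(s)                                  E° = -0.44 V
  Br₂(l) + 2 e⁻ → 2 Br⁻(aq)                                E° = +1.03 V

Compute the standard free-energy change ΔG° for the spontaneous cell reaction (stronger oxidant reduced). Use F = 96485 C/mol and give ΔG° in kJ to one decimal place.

-283.7 kJ

Br₂/Br⁻ (E° = +1.03 V) is the cathode; Cd²⁺/Cd (E° = -0.44 V) is the anode, so E°cell = +1.47 V.
Balancing electrons gives n = 2 (lcm of 2 and 2).
ΔG° = −nFE° = −(2)(96485)(+1.47) = -283,666 J = -283.7 kJ.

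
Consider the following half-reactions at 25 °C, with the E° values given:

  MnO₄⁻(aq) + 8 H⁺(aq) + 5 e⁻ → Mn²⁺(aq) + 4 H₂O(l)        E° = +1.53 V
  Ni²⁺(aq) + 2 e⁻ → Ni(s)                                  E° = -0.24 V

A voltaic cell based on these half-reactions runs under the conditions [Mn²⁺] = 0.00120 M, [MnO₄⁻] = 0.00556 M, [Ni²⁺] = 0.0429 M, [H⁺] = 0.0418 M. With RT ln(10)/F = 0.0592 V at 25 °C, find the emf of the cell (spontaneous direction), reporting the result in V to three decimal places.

MnO₄⁻/Mn²⁺ is the cathode (higher E°), Ni²⁺/Ni the anode: E°cell = +1.53 − (-0.24) = +1.77 V, n = 10.
Overall: 2 MnO₄⁻(aq) + 16 H⁺(aq) + 5 Ni(s) → 2 Mn²⁺(aq) + 8 H₂O(l) + 5 Ni²⁺(aq)
Q = [Mn²⁺]^2·[Ni²⁺]^5 / ([MnO₄⁻]^2·[H⁺]^16); log Q = 13.892.
E = E° − (0.0592/n) log Q = +1.77 − (0.0592/10)(13.892) = +1.688 V.

+1.688 V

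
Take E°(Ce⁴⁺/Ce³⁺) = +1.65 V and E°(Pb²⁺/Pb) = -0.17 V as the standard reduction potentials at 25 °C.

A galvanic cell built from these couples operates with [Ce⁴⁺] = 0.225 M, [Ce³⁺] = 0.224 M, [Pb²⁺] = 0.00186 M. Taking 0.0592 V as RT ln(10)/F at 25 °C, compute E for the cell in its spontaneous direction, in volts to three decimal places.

Ce⁴⁺/Ce³⁺ is the cathode (higher E°), Pb²⁺/Pb the anode: E°cell = +1.65 − (-0.17) = +1.82 V, n = 2.
Overall: 2 Ce⁴⁺(aq) + Pb(s) → 2 Ce³⁺(aq) + Pb²⁺(aq)
Q = [Ce³⁺]^2·[Pb²⁺] / ([Ce⁴⁺]^2); log Q = -2.734.
E = E° − (0.0592/n) log Q = +1.82 − (0.0592/2)(-2.734) = +1.901 V.

+1.901 V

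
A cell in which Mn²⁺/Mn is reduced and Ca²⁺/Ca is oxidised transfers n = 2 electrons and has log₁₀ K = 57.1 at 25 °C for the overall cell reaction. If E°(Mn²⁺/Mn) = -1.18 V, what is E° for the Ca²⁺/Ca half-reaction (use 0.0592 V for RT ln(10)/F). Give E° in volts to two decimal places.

-2.87 V

E°cell = (0.0592/n)·log K = (0.0592/2)(57.1) = +1.690 V.
Since Mn²⁺/Mn is the cathode and Ca²⁺/Ca the anode, E°cell = E°(Mn²⁺/Mn) − E°(Ca²⁺/Ca).
So E°(Ca²⁺/Ca) = E°(Mn²⁺/Mn) − E°cell = (-1.18) − (+1.690) = -2.87 V.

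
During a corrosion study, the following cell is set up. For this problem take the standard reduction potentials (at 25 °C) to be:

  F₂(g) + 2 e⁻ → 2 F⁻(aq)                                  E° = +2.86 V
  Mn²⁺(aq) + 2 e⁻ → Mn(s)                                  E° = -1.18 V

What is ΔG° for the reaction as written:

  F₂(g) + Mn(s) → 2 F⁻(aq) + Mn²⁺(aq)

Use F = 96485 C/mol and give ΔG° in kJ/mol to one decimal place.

As written, F₂/F⁻ is reduced (cathode) and Mn²⁺/Mn is oxidised (anode), so E°cell = (+2.86) − (-1.18) = +4.04 V.
Balancing electrons gives n = 2.
ΔG° = −nFE° = −(2)(96485)(+4.04) = -779,599 J = -779.6 kJ/mol.

-779.6 kJ/mol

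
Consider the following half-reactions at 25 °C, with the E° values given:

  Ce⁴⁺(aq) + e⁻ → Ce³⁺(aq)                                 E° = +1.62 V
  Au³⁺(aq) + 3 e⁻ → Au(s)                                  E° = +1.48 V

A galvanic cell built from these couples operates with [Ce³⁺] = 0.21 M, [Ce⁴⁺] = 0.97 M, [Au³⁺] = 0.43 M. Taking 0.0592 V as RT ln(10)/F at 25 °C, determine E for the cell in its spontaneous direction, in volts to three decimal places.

Ce⁴⁺/Ce³⁺ is the cathode (higher E°), Au³⁺/Au the anode: E°cell = +1.62 − (+1.48) = +0.14 V, n = 3.
Overall: 3 Ce⁴⁺(aq) + Au(s) → 3 Ce³⁺(aq) + Au³⁺(aq)
Q = [Ce³⁺]^3·[Au³⁺] / ([Ce⁴⁺]^3); log Q = -2.360.
E = E° − (0.0592/n) log Q = +0.14 − (0.0592/3)(-2.360) = +0.187 V.

+0.187 V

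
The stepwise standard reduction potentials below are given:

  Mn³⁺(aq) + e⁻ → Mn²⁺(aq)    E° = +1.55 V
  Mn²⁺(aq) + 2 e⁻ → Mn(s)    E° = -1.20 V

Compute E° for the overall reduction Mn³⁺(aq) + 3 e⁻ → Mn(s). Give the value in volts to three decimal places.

-0.283 V

Standard free energies of sequential steps add: ΔG°₃ = ΔG°₁ + ΔG°₂, so n₃E°₃ = n₁E°₁ + n₂E°₂.
E°₃ = (1×+1.55 + 2×-1.20) / 3 = (-0.850) / 3 = -0.283 V.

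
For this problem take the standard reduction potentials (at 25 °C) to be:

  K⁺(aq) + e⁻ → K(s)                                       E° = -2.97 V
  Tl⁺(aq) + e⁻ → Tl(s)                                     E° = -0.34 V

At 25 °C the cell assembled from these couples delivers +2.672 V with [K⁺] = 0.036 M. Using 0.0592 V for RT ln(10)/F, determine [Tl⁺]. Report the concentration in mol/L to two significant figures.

0.18 M

Tl⁺/Tl is the cathode, K⁺/K the anode: E°cell = +2.63 V, n = 1.
Overall reaction: Tl⁺(aq) + K(s) → Tl(s) + K⁺(aq); Q = [K⁺]^1/[Tl⁺]^1.
From E = E° − (0.0592/n) log Q: log Q = (E° − E)·n/0.0592 = (+2.63 − (+2.672))·1/0.0592 = -0.7095.
So 1·log[Tl⁺] = 1·log(0.036) − log Q = -1.4437 − (-0.7095) = -0.7342; [Tl⁺] = 10^(-0.7342) ≈ 0.18 M.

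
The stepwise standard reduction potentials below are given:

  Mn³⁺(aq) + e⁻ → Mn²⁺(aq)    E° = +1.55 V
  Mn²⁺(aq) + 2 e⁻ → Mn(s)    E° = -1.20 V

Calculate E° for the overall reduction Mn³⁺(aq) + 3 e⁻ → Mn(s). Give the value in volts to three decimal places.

Standard free energies of sequential steps add: ΔG°₃ = ΔG°₁ + ΔG°₂, so n₃E°₃ = n₁E°₁ + n₂E°₂.
E°₃ = (1×+1.55 + 2×-1.20) / 3 = (-0.850) / 3 = -0.283 V.

-0.283 V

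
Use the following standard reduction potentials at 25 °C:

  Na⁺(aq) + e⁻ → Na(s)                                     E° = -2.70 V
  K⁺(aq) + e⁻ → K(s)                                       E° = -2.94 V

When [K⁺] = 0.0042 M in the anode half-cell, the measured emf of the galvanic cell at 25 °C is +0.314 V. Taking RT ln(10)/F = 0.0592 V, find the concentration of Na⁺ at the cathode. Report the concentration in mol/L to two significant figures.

0.075 M

Na⁺/Na is the cathode, K⁺/K the anode: E°cell = +0.24 V, n = 1.
Overall reaction: Na⁺(aq) + K(s) → Na(s) + K⁺(aq); Q = [K⁺]^1/[Na⁺]^1.
From E = E° − (0.0592/n) log Q: log Q = (E° − E)·n/0.0592 = (+0.24 − (+0.314))·1/0.0592 = -1.2500.
So 1·log[Na⁺] = 1·log(0.0042) − log Q = -2.3768 − (-1.2500) = -1.1268; [Na⁺] = 10^(-1.1268) ≈ 0.075 M.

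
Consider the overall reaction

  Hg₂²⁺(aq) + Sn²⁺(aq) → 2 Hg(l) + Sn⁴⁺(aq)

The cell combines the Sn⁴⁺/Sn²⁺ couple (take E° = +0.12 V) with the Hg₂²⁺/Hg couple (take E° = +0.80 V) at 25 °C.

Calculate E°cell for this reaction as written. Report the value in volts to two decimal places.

The Hg₂²⁺/Hg couple has the higher reduction potential, so it is the cathode; Sn⁴⁺/Sn²⁺ is oxidised at the anode.
E°cell = E°(cathode) − E°(anode) = (+0.80) − (+0.12) = +0.68 V.
Since E°cell > 0, the reaction is spontaneous under standard conditions.

+0.68 V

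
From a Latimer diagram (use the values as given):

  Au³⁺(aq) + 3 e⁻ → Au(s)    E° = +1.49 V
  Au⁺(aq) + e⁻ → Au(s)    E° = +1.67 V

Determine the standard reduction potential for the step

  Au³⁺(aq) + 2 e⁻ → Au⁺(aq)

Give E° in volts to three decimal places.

+1.400 V

Sequential free energies add, so n₃E°₃ = n₁E°₁ + n₂E°₂.
With n₃ = 3, and the known step contributing 1×(+1.67) V, the unknown satisfies 2·E° = 3×(+1.49) − 1×(+1.67) = +2.800.
E° = +2.800 / 2 = +1.400 V.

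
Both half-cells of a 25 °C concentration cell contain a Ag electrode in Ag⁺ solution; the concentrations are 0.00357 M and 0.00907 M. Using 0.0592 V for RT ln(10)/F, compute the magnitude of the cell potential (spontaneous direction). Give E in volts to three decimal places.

For a concentration cell E°cell = 0. The 0.00907 M side is the cathode (reduction is favoured where [Ag⁺] is higher).
With n = 1, E = −(0.0592/1) log([Ag⁺]ₐₙ/[Ag⁺]꜀ₐₜ) = −(0.0592/1) log(0.00357/0.00907) = −(0.0592/1)(-0.405) = +0.024 V.

+0.024 V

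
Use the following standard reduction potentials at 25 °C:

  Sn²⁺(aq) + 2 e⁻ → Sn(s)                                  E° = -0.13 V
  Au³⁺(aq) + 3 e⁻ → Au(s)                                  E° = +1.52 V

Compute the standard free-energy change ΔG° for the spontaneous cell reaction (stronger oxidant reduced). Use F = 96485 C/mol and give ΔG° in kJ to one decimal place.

-955.2 kJ

Au³⁺/Au (E° = +1.52 V) is the cathode; Sn²⁺/Sn (E° = -0.13 V) is the anode, so E°cell = +1.65 V.
Balancing electrons gives n = 6 (lcm of 3 and 2).
ΔG° = −nFE° = −(6)(96485)(+1.65) = -955,202 J = -955.2 kJ.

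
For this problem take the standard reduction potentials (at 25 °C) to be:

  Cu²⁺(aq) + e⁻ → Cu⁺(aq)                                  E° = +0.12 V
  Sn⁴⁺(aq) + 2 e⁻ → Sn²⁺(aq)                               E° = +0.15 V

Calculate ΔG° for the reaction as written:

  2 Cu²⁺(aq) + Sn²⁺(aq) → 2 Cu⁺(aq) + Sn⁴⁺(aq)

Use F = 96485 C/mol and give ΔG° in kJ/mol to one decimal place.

+5.8 kJ/mol

As written, Cu²⁺/Cu⁺ is reduced (cathode) and Sn⁴⁺/Sn²⁺ is oxidised (anode), so E°cell = (+0.12) − (+0.15) = -0.03 V.
Balancing electrons gives n = 2.
ΔG° = −nFE° = −(2)(96485)(-0.03) = 5,789 J = +5.8 kJ/mol.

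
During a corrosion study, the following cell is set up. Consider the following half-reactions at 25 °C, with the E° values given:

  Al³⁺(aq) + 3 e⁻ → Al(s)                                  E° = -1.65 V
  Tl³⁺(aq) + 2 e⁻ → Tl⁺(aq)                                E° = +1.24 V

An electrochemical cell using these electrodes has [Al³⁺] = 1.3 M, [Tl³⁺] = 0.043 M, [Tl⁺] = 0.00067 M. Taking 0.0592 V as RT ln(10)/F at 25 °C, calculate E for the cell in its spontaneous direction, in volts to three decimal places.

Tl³⁺/Tl⁺ is the cathode (higher E°), Al³⁺/Al the anode: E°cell = +1.24 − (-1.65) = +2.89 V, n = 6.
Overall: 3 Tl³⁺(aq) + 2 Al(s) → 3 Tl⁺(aq) + 2 Al³⁺(aq)
Q = [Tl⁺]^3·[Al³⁺]^2 / ([Tl³⁺]^3); log Q = -5.194.
E = E° − (0.0592/n) log Q = +2.89 − (0.0592/6)(-5.194) = +2.941 V.

+2.941 V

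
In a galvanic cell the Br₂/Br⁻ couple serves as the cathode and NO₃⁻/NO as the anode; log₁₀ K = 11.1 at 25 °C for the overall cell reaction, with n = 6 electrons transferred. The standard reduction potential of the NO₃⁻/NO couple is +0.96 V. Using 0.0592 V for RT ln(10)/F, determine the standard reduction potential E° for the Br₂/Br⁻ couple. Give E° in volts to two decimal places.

E°cell = (0.0592/n)·log K = (0.0592/6)(11.1) = +0.110 V.
Since Br₂/Br⁻ is the cathode and NO₃⁻/NO the anode, E°cell = E°(Br₂/Br⁻) − E°(NO₃⁻/NO).
So E°(Br₂/Br⁻) = E°cell + E°(NO₃⁻/NO) = +0.110 + (+0.96) = +1.07 V.

+1.07 V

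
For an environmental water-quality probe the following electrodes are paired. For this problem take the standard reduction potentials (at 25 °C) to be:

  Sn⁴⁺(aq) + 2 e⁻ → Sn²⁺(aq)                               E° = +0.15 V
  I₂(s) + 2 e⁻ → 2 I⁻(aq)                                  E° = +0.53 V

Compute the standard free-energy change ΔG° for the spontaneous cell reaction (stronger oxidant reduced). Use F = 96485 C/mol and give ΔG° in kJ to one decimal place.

-73.3 kJ

I₂/I⁻ (E° = +0.53 V) is the cathode; Sn⁴⁺/Sn²⁺ (E° = +0.15 V) is the anode, so E°cell = +0.38 V.
Balancing electrons gives n = 2 (lcm of 2 and 2).
ΔG° = −nFE° = −(2)(96485)(+0.38) = -73,329 J = -73.3 kJ.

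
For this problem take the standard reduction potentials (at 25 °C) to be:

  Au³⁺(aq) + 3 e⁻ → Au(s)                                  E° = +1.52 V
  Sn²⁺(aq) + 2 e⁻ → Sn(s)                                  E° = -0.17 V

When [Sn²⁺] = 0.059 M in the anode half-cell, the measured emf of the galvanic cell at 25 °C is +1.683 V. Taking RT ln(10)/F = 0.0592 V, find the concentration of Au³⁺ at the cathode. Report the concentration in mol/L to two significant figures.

Au³⁺/Au is the cathode, Sn²⁺/Sn the anode: E°cell = +1.69 V, n = 6.
Overall reaction: 2 Au³⁺(aq) + 3 Sn(s) → 2 Au(s) + 3 Sn²⁺(aq); Q = [Sn²⁺]^3/[Au³⁺]^2.
From E = E° − (0.0592/n) log Q: log Q = (E° − E)·n/0.0592 = (+1.69 − (+1.683))·6/0.0592 = 0.7095.
So 2·log[Au³⁺] = 3·log(0.059) − log Q = -3.6874 − (0.7095) = -4.3969; log[Au³⁺] = -4.3969 / 2 = -2.1984; [Au³⁺] = 10^(-2.1984) ≈ 0.0063 M.

0.0063 M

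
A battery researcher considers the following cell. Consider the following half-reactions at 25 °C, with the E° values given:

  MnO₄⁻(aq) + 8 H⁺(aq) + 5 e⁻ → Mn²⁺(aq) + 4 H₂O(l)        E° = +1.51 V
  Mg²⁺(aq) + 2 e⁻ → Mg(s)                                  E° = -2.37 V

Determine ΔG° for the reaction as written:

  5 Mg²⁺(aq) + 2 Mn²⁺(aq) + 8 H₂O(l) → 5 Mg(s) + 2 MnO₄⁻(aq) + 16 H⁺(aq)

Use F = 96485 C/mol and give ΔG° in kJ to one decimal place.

+3743.6 kJ

As written, Mg²⁺/Mg is reduced (cathode) and MnO₄⁻/Mn²⁺ is oxidised (anode), so E°cell = (-2.37) − (+1.51) = -3.88 V.
Balancing electrons gives n = 10.
ΔG° = −nFE° = −(10)(96485)(-3.88) = 3,743,618 J = +3743.6 kJ.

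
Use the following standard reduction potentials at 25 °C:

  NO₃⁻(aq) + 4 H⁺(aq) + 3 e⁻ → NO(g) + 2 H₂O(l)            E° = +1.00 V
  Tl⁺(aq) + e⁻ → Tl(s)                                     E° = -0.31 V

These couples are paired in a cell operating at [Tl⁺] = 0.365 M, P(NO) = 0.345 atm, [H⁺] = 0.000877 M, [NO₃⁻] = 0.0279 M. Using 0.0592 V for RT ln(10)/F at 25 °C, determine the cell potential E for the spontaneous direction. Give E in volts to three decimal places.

+1.073 V

NO₃⁻/NO is the cathode (higher E°), Tl⁺/Tl the anode: E°cell = +1.00 − (-0.31) = +1.31 V, n = 3.
Overall: NO₃⁻(aq) + 4 H⁺(aq) + 3 Tl(s) → NO(g) + 2 H₂O(l) + 3 Tl⁺(aq)
Q = P(NO)·[Tl⁺]^3 / ([NO₃⁻]·[H⁺]^4); log Q = 12.007.
E = E° − (0.0592/n) log Q = +1.31 − (0.0592/3)(12.007) = +1.073 V.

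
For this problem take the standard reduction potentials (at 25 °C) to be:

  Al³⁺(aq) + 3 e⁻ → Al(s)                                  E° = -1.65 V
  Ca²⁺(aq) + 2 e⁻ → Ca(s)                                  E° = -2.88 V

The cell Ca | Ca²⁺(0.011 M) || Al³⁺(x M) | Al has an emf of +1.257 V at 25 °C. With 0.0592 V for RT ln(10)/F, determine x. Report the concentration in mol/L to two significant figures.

Al³⁺/Al is the cathode, Ca²⁺/Ca the anode: E°cell = +1.23 V, n = 6.
Overall reaction: 2 Al³⁺(aq) + 3 Ca(s) → 2 Al(s) + 3 Ca²⁺(aq); Q = [Ca²⁺]^3/[Al³⁺]^2.
From E = E° − (0.0592/n) log Q: log Q = (E° − E)·n/0.0592 = (+1.23 − (+1.257))·6/0.0592 = -2.7365.
So 2·log[Al³⁺] = 3·log(0.011) − log Q = -5.8758 − (-2.7365) = -3.1393; log[Al³⁺] = -3.1393 / 2 = -1.5696; [Al³⁺] = 10^(-1.5696) ≈ 0.027 M.

0.027 M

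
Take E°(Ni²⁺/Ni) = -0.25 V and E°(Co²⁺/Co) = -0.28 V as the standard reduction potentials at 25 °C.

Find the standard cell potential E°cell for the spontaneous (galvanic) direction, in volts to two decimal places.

+0.03 V

The Ni²⁺/Ni couple has the higher reduction potential, so it is the cathode; Co²⁺/Co is oxidised at the anode.
E°cell = E°(cathode) − E°(anode) = (-0.25) − (-0.28) = +0.03 V.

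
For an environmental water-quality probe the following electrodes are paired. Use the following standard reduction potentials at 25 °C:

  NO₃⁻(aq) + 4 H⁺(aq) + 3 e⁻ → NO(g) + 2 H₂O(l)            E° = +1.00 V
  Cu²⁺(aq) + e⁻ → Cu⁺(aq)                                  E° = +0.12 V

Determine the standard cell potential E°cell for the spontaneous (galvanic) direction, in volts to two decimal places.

+0.88 V

The NO₃⁻/NO couple has the higher reduction potential, so it is the cathode; Cu²⁺/Cu⁺ is oxidised at the anode.
E°cell = E°(cathode) − E°(anode) = (+1.00) − (+0.12) = +0.88 V.
Since E°cell > 0, the reaction is spontaneous under standard conditions.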